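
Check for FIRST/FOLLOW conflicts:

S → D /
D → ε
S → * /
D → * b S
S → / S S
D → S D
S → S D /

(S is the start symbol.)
Yes. D → S D with FOLLOW(D) on { '/' }

Nullable non-terminals: D.
FIRST sets used below: FIRST(S) = { '*', '/' }

D: nullable alternative(s) D → ε; FOLLOW(D) = { '/' }
  D → ε: FIRST \ {ε} = { } — this is the only nullable alternative, skip
  D → * b S: FIRST \ {ε} = { '*' } — disjoint from FOLLOW(D)
  D → S D: FIRST \ {ε} = { '*', '/' } — overlaps FOLLOW(D) on { '/' }: CONFLICT

S has no nullable alternative, so no FIRST/FOLLOW check is needed there.

So the grammar has 1 FIRST/FOLLOW conflict (marked CONFLICT above).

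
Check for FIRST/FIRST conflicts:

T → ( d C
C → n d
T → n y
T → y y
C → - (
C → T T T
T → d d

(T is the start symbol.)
A FIRST/FIRST conflict occurs when two productions N → α and N → β for the same non-terminal have FIRST(α) ∩ FIRST(β) ≠ ∅ (with ε ∈ FIRST of a nullable right-hand side, so two nullable alternatives also conflict).

FIRST sets of the non-terminals at (or reachable through a nullable prefix from) the front of some alternative:
  FIRST(T) = { '(', 'd', 'n', 'y' }

Productions for T:
  T → ( d C: FIRST = { '(' }
  T → n y: FIRST = { 'n' }
  T → y y: FIRST = { 'y' }
  T → d d: FIRST = { 'd' }
Productions for C:
  C → n d: FIRST = { 'n' }
  C → - (: FIRST = { '-' }
  C → T T T: FIRST = { '(', 'd', 'n', 'y' }

Conflict for C: C → n d and C → T T T
  Overlap: { 'n' }

Answer: Yes. C → n d / C → T T T on { 'n' }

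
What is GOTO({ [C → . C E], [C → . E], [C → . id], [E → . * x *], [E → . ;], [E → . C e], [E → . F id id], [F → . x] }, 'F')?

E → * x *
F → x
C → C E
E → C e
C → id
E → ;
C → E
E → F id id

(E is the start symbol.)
GOTO(I, 'F') = CLOSURE({ [A → αX.β] : [A → α.Xβ] ∈ I, X = 'F' })

Items with dot before 'F', with the dot advanced:
  [E → . F id id] → [E → F . id id]
Closure adds nothing (no advanced item has the dot before a non-terminal).

GOTO = { [E → F . id id] }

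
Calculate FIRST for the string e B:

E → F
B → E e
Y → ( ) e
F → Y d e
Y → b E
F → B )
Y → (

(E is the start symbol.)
To compute FIRST(e B), process the symbols left to right:
Symbol e is a terminal. Add 'e' and stop.
FIRST(e B) = { 'e' }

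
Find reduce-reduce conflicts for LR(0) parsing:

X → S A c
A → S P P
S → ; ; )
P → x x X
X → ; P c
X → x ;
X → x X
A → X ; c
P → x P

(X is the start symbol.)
A reduce-reduce conflict occurs when an LR(0) state has two complete items [A → α .] and [B → β .] — both call for a reduction, and with no lookahead the parser cannot choose between them.

Augment with X' → X and build the canonical LR(0) collection (I0 = CLOSURE({[X' → . X]}), then GOTO on every symbol after a dot until no new states appear). It has 26 states:
  I0: { [S → . ; ; )], [X → . ; P c], [X → . S A c], [X → . x ;], [X → . x X], [X' → . X] }  — shift
  I1: { [P → . x P], [P → . x x X], [S → ; . ; )], [X → ; . P c] }  — shift
  I2: { [A → . S P P], [A → . X ; c], [S → . ; ; )], [X → . ; P c], [X → . S A c], [X → . x ;], [X → . x X], [X → S . A c] }  — shift
  I3: { [X' → X .] }  — accept
  I4: { [S → . ; ; )], [X → . ; P c], [X → . S A c], [X → . x ;], [X → . x X], [X → x . ;], [X → x . X] }  — shift
  I5: { [P → . x P], [P → . x x X], [S → ; . ; )], [X → ; . P c], [X → x ; .] }  — shift, reduce
  I6: { [X → x X .] }  — reduce
  I7: { [S → ; ; . )] }  — shift
  I8: { [X → ; P . c] }  — shift
  I9: { [P → . x P], [P → . x x X], [P → x . P], [P → x . x X] }  — shift
  I10: { [P → x P .] }  — reduce
  I11: { [P → . x P], [P → . x x X], [P → x . P], [P → x . x X], [P → x x . X], [S → . ; ; )], [X → . ; P c], [X → . S A c], [X → . x ;], [X → . x X] }  — shift
  I12: { [P → x x X .] }  — reduce
  I13: { [P → . x P], [P → . x x X], [P → x . P], [P → x . x X], [P → x x . X], [S → . ; ; )], [X → . ; P c], [X → . S A c], [X → . x ;], [X → . x X], [X → x . ;], [X → x . X] }  — shift
  I14: { [P → x x X .], [X → x X .] }  — 2 reduces
  I15: { [X → ; P c .] }  — reduce
  I16: { [S → ; ; ) .] }  — reduce
  I17: { [X → S A . c] }  — shift
  I18: { [A → . S P P], [A → . X ; c], [A → S . P P], [P → . x P], [P → . x x X], [S → . ; ; )], [X → . ; P c], [X → . S A c], [X → . x ;], [X → . x X], [X → S . A c] }  — shift
  I19: { [A → X . ; c] }  — shift
  I20: { [A → X ; . c] }  — shift
  I21: { [A → X ; c .] }  — reduce
  I22: { [A → S P . P], [P → . x P], [P → . x x X] }  — shift
  I23: { [P → . x P], [P → . x x X], [P → x . P], [P → x . x X], [S → . ; ; )], [X → . ; P c], [X → . S A c], [X → . x ;], [X → . x X], [X → x . ;], [X → x . X] }  — shift
  I24: { [A → S P P .] }  — reduce
  I25: { [X → S A c .] }  — reduce

I14 contains complete items [P → x x X .], [X → x X .] — reduce-reduce conflict.

Answer: Yes — I14: [P → x x X .] vs [X → x X .]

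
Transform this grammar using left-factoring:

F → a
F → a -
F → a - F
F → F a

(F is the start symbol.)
F → a F'
F' → ε
F' → - F''
F'' → ε
F'' → F
F → F a

Left-factoring transforms A → αβ₁ | αβ₂ into A → αA' and A' → β₁ | β₂
(α is the longest common prefix among the alternatives). Repeat until
no nonterminal has two alternatives with a common prefix.

Round 1: F has alternatives sharing prefix 'a'. Introduce F': F → a F'
  Add: F' → ε
  Add: F' → -
  Add: F' → - F

Round 2: F' has alternatives sharing prefix '-'. Introduce F'': F' → - F''
  Add: F'' → ε
  Add: F'' → F

No remaining common prefixes — done.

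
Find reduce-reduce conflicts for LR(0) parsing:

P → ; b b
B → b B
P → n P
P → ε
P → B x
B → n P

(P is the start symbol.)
A reduce-reduce conflict occurs when an LR(0) state has two complete items [A → α .] and [B → β .] — both call for a reduction, and with no lookahead the parser cannot choose between them.

Augment with P' → P and build the canonical LR(0) collection (I0 = CLOSURE({[P' → . P]}), then GOTO on every symbol after a dot until no new states appear). It has 13 states:
  I0: { [B → . b B], [B → . n P], [P → . ; b b], [P → . B x], [P → . n P], [P → .], [P' → . P] }  — shift, reduce
  I1: { [P → ; . b b] }  — shift
  I2: { [P → B . x] }  — shift
  I3: { [P' → P .] }  — accept
  I4: { [B → . b B], [B → . n P], [B → b . B] }  — shift
  I5: { [B → . b B], [B → . n P], [B → n . P], [P → . ; b b], [P → . B x], [P → . n P], [P → .], [P → n . P] }  — shift, reduce
  I6: { [B → n P .], [P → n P .] }  — 2 reduces
  I7: { [B → b B .] }  — reduce
  I8: { [B → . b B], [B → . n P], [B → n . P], [P → . ; b b], [P → . B x], [P → . n P], [P → .] }  — shift, reduce
  I9: { [B → n P .] }  — reduce
  I10: { [P → B x .] }  — reduce
  I11: { [P → ; b . b] }  — shift
  I12: { [P → ; b b .] }  — reduce

I6 contains complete items [B → n P .], [P → n P .] — reduce-reduce conflict.

Answer: Yes — I6: [B → n P .] vs [P → n P .]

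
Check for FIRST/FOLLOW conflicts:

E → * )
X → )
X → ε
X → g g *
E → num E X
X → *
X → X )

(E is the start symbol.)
Nullable non-terminals: X.
FIRST sets used below: FIRST(X) = { ')', '*', 'g', ε }

X: nullable alternative(s) X → ε; FOLLOW(X) = { $, ')', '*', 'g' }
  X → ): FIRST \ {ε} = { ')' } — overlaps FOLLOW(X) on { ')' }: CONFLICT
  X → ε: FIRST \ {ε} = { } — this is the only nullable alternative, skip
  X → g g *: FIRST \ {ε} = { 'g' } — overlaps FOLLOW(X) on { 'g' }: CONFLICT
  X → *: FIRST \ {ε} = { '*' } — overlaps FOLLOW(X) on { '*' }: CONFLICT
  X → X ): FIRST \ {ε} = { ')', '*', 'g' } — overlaps FOLLOW(X) on { ')', '*', 'g' }: CONFLICT

E has no nullable alternative, so no FIRST/FOLLOW check is needed there.

So the grammar has 4 FIRST/FOLLOW conflicts (marked CONFLICT above).

Answer: Yes. X → ')' with FOLLOW(X) on { ')' }; X → g g '*' with FOLLOW(X) on { 'g' }; X → '*' with FOLLOW(X) on { '*' }; X → X ')' with FOLLOW(X) on { ')', '*', 'g' }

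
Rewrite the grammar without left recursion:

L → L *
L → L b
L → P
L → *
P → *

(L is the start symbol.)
L is directly left-recursive. The standard transformation for
  A → A α₁ | ... | A α_m | β₁ | ... | β_n
is
  A  → β₁ A' | ... | β_n A'
  A' → α₁ A' | ... | α_m A' | ε

L → P becomes L → P L'
L → * becomes L → * L'
L → L * becomes L' → * L'
L → L b becomes L' → b L'
Add L' → ε

Productions for other non-terminals are unchanged:
  P → *

Resulting grammar:
L → P L'
L → * L'
L' → * L'
L' → b L'
L' → ε
P → *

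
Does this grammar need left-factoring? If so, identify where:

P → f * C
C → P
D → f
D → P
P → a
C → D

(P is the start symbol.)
No, left-factoring is not needed

Left-factoring is needed when two productions for the same non-terminal
share a common prefix on the right-hand side.

Productions for P:
  P → f * C
  P → a
Productions for C:
  C → P
  C → D
Productions for D:
  D → f
  D → P

No common prefixes found.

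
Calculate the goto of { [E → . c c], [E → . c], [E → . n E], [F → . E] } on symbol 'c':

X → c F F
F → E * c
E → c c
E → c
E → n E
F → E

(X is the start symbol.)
GOTO(I, 'c') = CLOSURE({ [A → αX.β] : [A → α.Xβ] ∈ I, X = 'c' })

Items with dot before 'c', with the dot advanced:
  [E → . c] → [E → c .]
  [E → . c c] → [E → c . c]
Closure adds nothing (no advanced item has the dot before a non-terminal).

GOTO = { [E → c . c], [E → c .] }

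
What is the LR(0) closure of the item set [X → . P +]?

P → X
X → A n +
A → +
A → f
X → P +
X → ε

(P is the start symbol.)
{ [A → . +], [A → . f], [P → . X], [X → . A n +], [X → . P +], [X → .] }

To compute CLOSURE, for each item [A → α.Bβ] where B is a non-terminal, add [B → .γ] for all productions B → γ; repeat for the newly added items until nothing changes.

Start with: [X → . P +]
  [X → . P +] has the dot before P: add [P → . X]
  [P → . X] has the dot before X: add [X → . A n +], [X → .]
  [X → . A n +] has the dot before A: add [A → . +], [A → . f]
No further items can be added.

CLOSURE = { [A → . +], [A → . f], [P → . X], [X → . A n +], [X → . P +], [X → .] }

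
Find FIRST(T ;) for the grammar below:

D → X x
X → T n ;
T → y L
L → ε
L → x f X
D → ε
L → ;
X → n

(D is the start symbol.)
FIRST sets of the non-terminals involved (from the grammar, by fixed-point iteration):
  FIRST(T) = { 'y' }

To compute FIRST(T ;), process the symbols left to right:
Symbol T is a non-terminal. Add FIRST(T) \ {ε} = { 'y' }
T is not nullable (ε ∉ FIRST(T)), so stop here.
FIRST(T ;) = { 'y' }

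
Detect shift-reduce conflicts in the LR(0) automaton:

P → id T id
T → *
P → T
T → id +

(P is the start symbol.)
No shift-reduce conflicts

Augment with P' → P and build the canonical LR(0) collection (I0 = CLOSURE({[P' → . P]}), then GOTO on every symbol after a dot until no new states appear). It has 9 states:
  I0: { [P → . T], [P → . id T id], [P' → . P], [T → . *], [T → . id +] }  — shift
  I1: { [T → * .] }  — reduce
  I2: { [P' → P .] }  — accept
  I3: { [P → T .] }  — reduce
  I4: { [P → id . T id], [T → . *], [T → . id +], [T → id . +] }  — shift
  I5: { [T → id + .] }  — reduce
  I6: { [P → id T . id] }  — shift
  I7: { [T → id . +] }  — shift
  I8: { [P → id T id .] }  — reduce

No state contains both a complete item and a shift item.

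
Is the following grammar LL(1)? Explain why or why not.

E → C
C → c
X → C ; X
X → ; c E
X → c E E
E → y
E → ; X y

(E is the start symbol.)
No. Predict set conflict for X: { 'c' }

Relevant sets:
  FIRST(C) = { 'c' }

For E:
  PREDICT(E → C) = { 'c' }
  PREDICT(E → y) = { 'y' }
  PREDICT(E → ';' X y) = { ';' }
For X:
  PREDICT(X → C ';' X) = { 'c' }
  PREDICT(X → ';' c E) = { ';' }
  PREDICT(X → c E E) = { 'c' }
C has a single production, so nothing to check there.

Conflict found: Predict set conflict for X: { 'c' }
The grammar is NOT LL(1).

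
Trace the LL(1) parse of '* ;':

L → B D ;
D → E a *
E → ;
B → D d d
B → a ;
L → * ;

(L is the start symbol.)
LL(1) parsing maintains a stack (initially the start symbol over $) and the input. At each step: if the stack top is a terminal, match it against the current input token; if it is a non-terminal N, replace it with the RHS of M[N, lookahead] (the unique production whose predict set contains the lookahead).

Stack is shown with the top on the left.

Stack  Input  Action
--------------------
L $    * ; $  output L → * ;
* ; $  * ; $  match '*'
; $    ; $    match ';'
$      $      accept

The string is accepted.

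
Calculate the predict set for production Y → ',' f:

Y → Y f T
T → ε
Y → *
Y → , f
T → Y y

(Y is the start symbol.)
PREDICT(Y → ',' f) = (FIRST(RHS) \ {ε}) ∪ (FOLLOW(Y) if ε ∈ FIRST(RHS), i.e. RHS ⇒* ε)
FIRST(',' f) = { ',' }
ε ∉ FIRST(',' f), so FOLLOW(Y) is not added.
PREDICT(Y → ',' f) = { ',' }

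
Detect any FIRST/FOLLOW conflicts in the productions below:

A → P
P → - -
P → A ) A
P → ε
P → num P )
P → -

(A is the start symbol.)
Yes. P → A ')' A with FOLLOW(P) on { ')' }

A FIRST/FOLLOW conflict occurs when a non-terminal N has a nullable alternative N → β (β ⇒* ε) and another alternative N → α with FIRST(α) ∩ FOLLOW(N) ≠ ∅: on such a lookahead the parser cannot decide between expanding α and letting N vanish via β.

Nullable non-terminals: A, P.
FIRST sets used below: FIRST(A) = { ')', '-', 'num', ε }
A has a nullable alternative but only one production, so nothing to check.

P: nullable alternative(s) P → ε; FOLLOW(P) = { $, ')' }
  P → - -: FIRST \ {ε} = { '-' } — disjoint from FOLLOW(P)
  P → A ) A: FIRST \ {ε} = { ')', '-', 'num' } — overlaps FOLLOW(P) on { ')' }: CONFLICT
  P → ε: FIRST \ {ε} = { } — this is the only nullable alternative, skip
  P → num P ): FIRST \ {ε} = { 'num' } — disjoint from FOLLOW(P)
  P → -: FIRST \ {ε} = { '-' } — disjoint from FOLLOW(P)

So the grammar has 1 FIRST/FOLLOW conflict (marked CONFLICT above).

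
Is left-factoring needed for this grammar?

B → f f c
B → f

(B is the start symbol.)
Left-factoring is needed when two productions for the same non-terminal
share a common prefix on the right-hand side.

Productions for B:
  B → f f c
  B → f

Found common prefix 'f' in productions for B

Answer: Yes, B has productions with common prefix 'f'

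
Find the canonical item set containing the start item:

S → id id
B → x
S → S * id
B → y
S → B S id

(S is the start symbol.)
{ [B → . x], [B → . y], [S → . B S id], [S → . S * id], [S → . id id], [S' → . S] }

First, augment the grammar with S' → S
I₀ = CLOSURE({ [S' → . S] }):
  [S' → . S] has the dot before S: add [S → . id id], [S → . S * id], [S → . B S id]
  [S → . B S id] has the dot before B: add [B → . x], [B → . y]
No further items can be added.

I₀ = { [B → . x], [B → . y], [S → . B S id], [S → . S * id], [S → . id id], [S' → . S] }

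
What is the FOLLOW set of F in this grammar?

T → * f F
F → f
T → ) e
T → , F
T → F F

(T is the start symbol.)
To compute FOLLOW(F), find every occurrence of F on a right-hand side N → α F β: add FIRST(β) \ {ε}, and if β is empty or nullable also add FOLLOW(N). Iterate to a fixed point.

In T → * f F: F is at the end, add FOLLOW(T)
In T → , F: F is at the end, add FOLLOW(T)
In T → F F: F is followed by F, add FIRST(F) \ {ε} = { 'f' }
In T → F F: F is at the end, add FOLLOW(T)

The FOLLOW sets referred to above (computed the same way, to a fixed point):
  FOLLOW(T) = { $ }

Taking the union: FOLLOW(F) = { $, 'f' }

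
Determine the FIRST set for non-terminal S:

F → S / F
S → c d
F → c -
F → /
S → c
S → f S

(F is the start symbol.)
To compute FIRST(S), examine every production with S on the left-hand side, reading each right-hand side left to right until a non-nullable symbol is reached.

From S → c d:
  - c is a terminal: add 'c' and stop
From S → c:
  - c is a terminal: add 'c' and stop
From S → f S:
  - f is a terminal: add 'f' and stop

Collecting: FIRST(S) = { 'c', 'f' }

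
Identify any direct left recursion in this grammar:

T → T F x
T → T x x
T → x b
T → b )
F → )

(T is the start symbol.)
Yes, T is left-recursive

Direct left recursion occurs when N → N α for some non-terminal N (the right-hand side begins with the left-hand side itself).

T → T F x: LEFT RECURSIVE (starts with T)
T → T x x: LEFT RECURSIVE (starts with T)
T → x b: starts with x
T → b ): starts with b
F → ): starts with ')'

The grammar has direct left recursion on: T.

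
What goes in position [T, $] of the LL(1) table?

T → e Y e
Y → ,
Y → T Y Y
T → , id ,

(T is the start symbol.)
To find M[T, $], we find productions for T where $ is in the predict set (PREDICT(N → α) = (FIRST(α) \ {ε}) ∪ (FOLLOW(N) if α ⇒* ε)).

T → e Y e: PREDICT = { 'e' }
T → , id ,: PREDICT = { ',' }

M[T, $] is empty (no production applies)

Answer: Empty (error entry)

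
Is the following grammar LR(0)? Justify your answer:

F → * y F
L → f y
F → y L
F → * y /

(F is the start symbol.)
Yes, the grammar is LR(0)

Augment with F' → F and build the canonical LR(0) collection (I0 = CLOSURE({[F' → . F]}), then GOTO on every symbol after a dot until no new states appear). It has 10 states:
  I0: { [F → . * y /], [F → . * y F], [F → . y L], [F' → . F] }  — shift
  I1: { [F → * . y /], [F → * . y F] }  — shift
  I2: { [F' → F .] }  — accept
  I3: { [F → y . L], [L → . f y] }  — shift
  I4: { [F → y L .] }  — reduce
  I5: { [L → f . y] }  — shift
  I6: { [L → f y .] }  — reduce
  I7: { [F → * y . /], [F → * y . F], [F → . * y /], [F → . * y F], [F → . y L] }  — shift
  I8: { [F → * y / .] }  — reduce
  I9: { [F → * y F .] }  — reduce

Every state is either a pure shift/goto state or contains exactly one complete item and nothing to shift — no conflicts. The grammar is LR(0).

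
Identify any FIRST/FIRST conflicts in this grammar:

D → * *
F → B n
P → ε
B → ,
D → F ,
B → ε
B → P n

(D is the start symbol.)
A FIRST/FIRST conflict occurs when two productions N → α and N → β for the same non-terminal have FIRST(α) ∩ FIRST(β) ≠ ∅ (with ε ∈ FIRST of a nullable right-hand side, so two nullable alternatives also conflict).

FIRST sets of the non-terminals at (or reachable through a nullable prefix from) the front of some alternative:
  FIRST(F) = { ',', 'n' }
  FIRST(P) = { ε }

Productions for D:
  D → * *: FIRST = { '*' }
  D → F ,: FIRST = { ',', 'n' }
Productions for B:
  B → ,: FIRST = { ',' }
  B → ε: FIRST = { ε }
  B → P n: FIRST = { 'n' }
F, P have only one production, so no FIRST/FIRST conflict is possible there.

All alternatives of each non-terminal have pairwise disjoint FIRST sets.

Answer: No FIRST/FIRST conflicts.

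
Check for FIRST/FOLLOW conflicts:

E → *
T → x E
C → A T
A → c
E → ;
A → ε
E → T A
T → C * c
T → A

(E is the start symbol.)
Yes. E → '*' with FOLLOW(E) on { '*' }; T → C '*' c with FOLLOW(T) on { '*', 'c' }; A → c with FOLLOW(A) on { 'c' }

A FIRST/FOLLOW conflict occurs when a non-terminal N has a nullable alternative N → β (β ⇒* ε) and another alternative N → α with FIRST(α) ∩ FOLLOW(N) ≠ ∅: on such a lookahead the parser cannot decide between expanding α and letting N vanish via β.

Nullable non-terminals: A, C, E, T.
FIRST sets used below: FIRST(T) = { '*', 'c', 'x', ε }, FIRST(A) = { 'c', ε }, FIRST(C) = { '*', 'c', 'x', ε }

A: nullable alternative(s) A → ε; FOLLOW(A) = { $, '*', 'c', 'x' }
  A → c: FIRST \ {ε} = { 'c' } — overlaps FOLLOW(A) on { 'c' }: CONFLICT
  A → ε: FIRST \ {ε} = { } — this is the only nullable alternative, skip
C has a nullable alternative but only one production, so nothing to check.

E: nullable alternative(s) E → T A; FOLLOW(E) = { $, '*', 'c' }
  E → *: FIRST \ {ε} = { '*' } — overlaps FOLLOW(E) on { '*' }: CONFLICT
  E → ;: FIRST \ {ε} = { ';' } — disjoint from FOLLOW(E)
  E → T A: FIRST \ {ε} = { '*', 'c', 'x' } — this is the only nullable alternative, skip

T: nullable alternative(s) T → A; FOLLOW(T) = { $, '*', 'c' }
  T → x E: FIRST \ {ε} = { 'x' } — disjoint from FOLLOW(T)
  T → C * c: FIRST \ {ε} = { '*', 'c', 'x' } — overlaps FOLLOW(T) on { '*', 'c' }: CONFLICT
  T → A: FIRST \ {ε} = { 'c' } — this is the only nullable alternative, skip

So the grammar has 3 FIRST/FOLLOW conflicts (marked CONFLICT above).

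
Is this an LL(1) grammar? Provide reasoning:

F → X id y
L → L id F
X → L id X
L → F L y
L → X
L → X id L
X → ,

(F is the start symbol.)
A grammar is LL(1) if for each non-terminal N with multiple productions, the predict sets of those productions are pairwise disjoint, where PREDICT(N → α) = (FIRST(α) \ {ε}) ∪ (FOLLOW(N) if α ⇒* ε).

Relevant sets:
  FIRST(L) = { ',' }
  FIRST(F) = { ',' }
  FIRST(X) = { ',' }

For L:
  PREDICT(L → L id F) = { ',' }
  PREDICT(L → F L y) = { ',' }
  PREDICT(L → X) = { ',' }
  PREDICT(L → X id L) = { ',' }
For X:
  PREDICT(X → L id X) = { ',' }
  PREDICT(X → ',') = { ',' }
F has a single production, so nothing to check there.

Conflict found: Predict set conflict for L: { ',' }
The grammar is NOT LL(1).

Answer: No. Predict set conflict for L: { ',' }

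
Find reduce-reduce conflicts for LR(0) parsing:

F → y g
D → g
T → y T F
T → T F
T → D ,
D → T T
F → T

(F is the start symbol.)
Augment with F' → F and build the canonical LR(0) collection (I0 = CLOSURE({[F' → . F]}), then GOTO on every symbol after a dot until no new states appear). It has 13 states:
  I0: { [D → . T T], [D → . g], [F → . T], [F → . y g], [F' → . F], [T → . D ,], [T → . T F], [T → . y T F] }  — shift
  I1: { [T → D . ,] }  — shift
  I2: { [F' → F .] }  — accept
  I3: { [D → . T T], [D → . g], [D → T . T], [F → . T], [F → . y g], [F → T .], [T → . D ,], [T → . T F], [T → . y T F], [T → T . F] }  — shift, reduce
  I4: { [D → g .] }  — reduce
  I5: { [D → . T T], [D → . g], [F → y . g], [T → . D ,], [T → . T F], [T → . y T F], [T → y . T F] }  — shift
  I6: { [D → . T T], [D → . g], [D → T . T], [F → . T], [F → . y g], [T → . D ,], [T → . T F], [T → . y T F], [T → T . F], [T → y T . F] }  — shift
  I7: { [D → g .], [F → y g .] }  — 2 reduces
  I8: { [D → . T T], [D → . g], [T → . D ,], [T → . T F], [T → . y T F], [T → y . T F] }  — shift
  I9: { [T → T F .], [T → y T F .] }  — 2 reduces
  I10: { [D → . T T], [D → . g], [D → T . T], [D → T T .], [F → . T], [F → . y g], [F → T .], [T → . D ,], [T → . T F], [T → . y T F], [T → T . F] }  — shift, 2 reduces
  I11: { [T → T F .] }  — reduce
  I12: { [T → D , .] }  — reduce

I7 contains complete items [D → g .], [F → y g .] — reduce-reduce conflict.
I9 contains complete items [T → T F .], [T → y T F .] — reduce-reduce conflict.
I10 contains complete items [D → T T .], [F → T .] — reduce-reduce conflict.

Answer: Yes — I7: [D → g .] vs [F → y g .]; I9: [T → T F .] vs [T → y T F .]; I10: [D → T T .] vs [F → T .]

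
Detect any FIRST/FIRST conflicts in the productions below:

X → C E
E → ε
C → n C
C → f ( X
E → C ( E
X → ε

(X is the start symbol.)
No FIRST/FIRST conflicts.

FIRST sets of the non-terminals at (or reachable through a nullable prefix from) the front of some alternative:
  FIRST(C) = { 'f', 'n' }

Productions for X:
  X → C E: FIRST = { 'f', 'n' }
  X → ε: FIRST = { ε }
Productions for E:
  E → ε: FIRST = { ε }
  E → C ( E: FIRST = { 'f', 'n' }
Productions for C:
  C → n C: FIRST = { 'n' }
  C → f ( X: FIRST = { 'f' }

All alternatives of each non-terminal have pairwise disjoint FIRST sets.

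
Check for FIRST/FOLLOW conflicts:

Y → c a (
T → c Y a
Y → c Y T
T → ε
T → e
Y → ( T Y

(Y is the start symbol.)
Nullable non-terminals: T.

T: nullable alternative(s) T → ε; FOLLOW(T) = { $, '(', 'a', 'c', 'e' }
  T → c Y a: FIRST \ {ε} = { 'c' } — overlaps FOLLOW(T) on { 'c' }: CONFLICT
  T → ε: FIRST \ {ε} = { } — this is the only nullable alternative, skip
  T → e: FIRST \ {ε} = { 'e' } — overlaps FOLLOW(T) on { 'e' }: CONFLICT

Y has no nullable alternative, so no FIRST/FOLLOW check is needed there.

So the grammar has 2 FIRST/FOLLOW conflicts (marked CONFLICT above).

Answer: Yes. T → c Y a with FOLLOW(T) on { 'c' }; T → e with FOLLOW(T) on { 'e' }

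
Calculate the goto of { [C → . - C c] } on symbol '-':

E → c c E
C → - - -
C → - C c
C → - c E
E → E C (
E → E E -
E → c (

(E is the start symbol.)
{ [C → - . C c], [C → . - - -], [C → . - C c], [C → . - c E] }

GOTO(I, '-') = CLOSURE({ [A → αX.β] : [A → α.Xβ] ∈ I, X = '-' })

Items with dot before '-', with the dot advanced:
  [C → . - C c] → [C → - . C c]
Closure of the advanced items:
  [C → - . C c] has the dot before C: add [C → . - - -], [C → . - C c], [C → . - c E]

GOTO = { [C → - . C c], [C → . - - -], [C → . - C c], [C → . - c E] }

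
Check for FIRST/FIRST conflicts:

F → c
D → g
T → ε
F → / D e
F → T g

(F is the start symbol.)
A FIRST/FIRST conflict occurs when two productions N → α and N → β for the same non-terminal have FIRST(α) ∩ FIRST(β) ≠ ∅ (with ε ∈ FIRST of a nullable right-hand side, so two nullable alternatives also conflict).

FIRST sets of the non-terminals at (or reachable through a nullable prefix from) the front of some alternative:
  FIRST(T) = { ε }

Productions for F:
  F → c: FIRST = { 'c' }
  F → / D e: FIRST = { '/' }
  F → T g: FIRST = { 'g' }
D, T have only one production, so no FIRST/FIRST conflict is possible there.

All alternatives of each non-terminal have pairwise disjoint FIRST sets.

Answer: No FIRST/FIRST conflicts.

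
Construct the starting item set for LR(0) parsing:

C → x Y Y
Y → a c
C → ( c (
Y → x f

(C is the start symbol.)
First, augment the grammar with C' → C
I₀ = CLOSURE({ [C' → . C] }):
  [C' → . C] has the dot before C: add [C → . x Y Y], [C → . ( c (]
No further items can be added.

I₀ = { [C → . ( c (], [C → . x Y Y], [C' → . C] }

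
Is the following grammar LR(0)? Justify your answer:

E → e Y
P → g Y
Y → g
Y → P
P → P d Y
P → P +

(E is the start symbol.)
No. Shift-reduce conflict between [Y → P .] and [P → P . +]

A grammar is LR(0) if no state in the canonical LR(0) collection has:
  - both a shift item (dot before a terminal) and a complete item (shift-reduce conflict), or
  - two or more complete items (reduce-reduce conflict; the accept item [E' → E .] counts as a complete item here).

Augment with E' → E and build the canonical LR(0) collection (I0 = CLOSURE({[E' → . E]}), then GOTO on every symbol after a dot until no new states appear). It has 10 states:
  I0: { [E → . e Y], [E' → . E] }  — shift
  I1: { [E' → E .] }  — accept
  I2: { [E → e . Y], [P → . P +], [P → . P d Y], [P → . g Y], [Y → . P], [Y → . g] }  — shift
  I3: { [P → P . +], [P → P . d Y], [Y → P .] }  — shift, reduce
  I4: { [E → e Y .] }  — reduce
  I5: { [P → . P +], [P → . P d Y], [P → . g Y], [P → g . Y], [Y → . P], [Y → . g], [Y → g .] }  — shift, reduce
  I6: { [P → g Y .] }  — reduce
  I7: { [P → P + .] }  — reduce
  I8: { [P → . P +], [P → . P d Y], [P → . g Y], [P → P d . Y], [Y → . P], [Y → . g] }  — shift
  I9: { [P → P d Y .] }  — reduce

Conflict in state I3:
  Shift-reduce conflict between [Y → P .] and [P → P . +]
So the grammar is NOT LR(0).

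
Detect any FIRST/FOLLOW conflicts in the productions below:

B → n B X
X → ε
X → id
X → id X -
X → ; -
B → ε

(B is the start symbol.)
Nullable non-terminals: B, X.

B: nullable alternative(s) B → ε; FOLLOW(B) = { $, ';', 'id' }
  B → n B X: FIRST \ {ε} = { 'n' } — disjoint from FOLLOW(B)
  B → ε: FIRST \ {ε} = { } — this is the only nullable alternative, skip

X: nullable alternative(s) X → ε; FOLLOW(X) = { $, '-', ';', 'id' }
  X → ε: FIRST \ {ε} = { } — this is the only nullable alternative, skip
  X → id: FIRST \ {ε} = { 'id' } — overlaps FOLLOW(X) on { 'id' }: CONFLICT
  X → id X -: FIRST \ {ε} = { 'id' } — overlaps FOLLOW(X) on { 'id' }: CONFLICT
  X → ; -: FIRST \ {ε} = { ';' } — overlaps FOLLOW(X) on { ';' }: CONFLICT

So the grammar has 3 FIRST/FOLLOW conflicts (marked CONFLICT above).

Answer: Yes. X → id with FOLLOW(X) on { 'id' }; X → id X '-' with FOLLOW(X) on { 'id' }; X → ';' '-' with FOLLOW(X) on { ';' }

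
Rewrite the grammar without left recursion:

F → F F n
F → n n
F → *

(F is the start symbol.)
F is directly left-recursive. The standard transformation for
  A → A α₁ | ... | A α_m | β₁ | ... | β_n
is
  A  → β₁ A' | ... | β_n A'
  A' → α₁ A' | ... | α_m A' | ε

F → n n becomes F → n n F'
F → * becomes F → * F'
F → F F n becomes F' → F n F'
Add F' → ε

Resulting grammar:
F → n n F'
F → * F'
F' → F n F'
F' → ε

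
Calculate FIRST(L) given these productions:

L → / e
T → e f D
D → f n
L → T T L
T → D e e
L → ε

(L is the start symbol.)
{ '/', 'e', 'f', ε }

To compute FIRST(L), examine every production with L on the left-hand side, reading each right-hand side left to right until a non-nullable symbol is reached.

FIRST sets of the other non-terminals involved (by the same procedure, iterated to a fixed point):
  FIRST(T) = { 'e', 'f' }

From L → / e:
  - '/' is a terminal: add '/' and stop
From L → T T L:
  - T is a non-terminal: add FIRST(T) \ {ε} = { 'e', 'f' }
    T is not nullable, so stop
From L → ε:
  - ε-production, so ε ∈ FIRST(L)

Collecting: FIRST(L) = { '/', 'e', 'f', ε }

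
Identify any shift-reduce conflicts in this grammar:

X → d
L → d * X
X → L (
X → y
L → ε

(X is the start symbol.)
Augment with X' → X and build the canonical LR(0) collection (I0 = CLOSURE({[X' → . X]}), then GOTO on every symbol after a dot until no new states appear). It has 8 states:
  I0: { [L → . d * X], [L → .], [X → . L (], [X → . d], [X → . y], [X' → . X] }  — shift, reduce
  I1: { [X → L . (] }  — shift
  I2: { [X' → X .] }  — accept
  I3: { [L → d . * X], [X → d .] }  — shift, reduce
  I4: { [X → y .] }  — reduce
  I5: { [L → . d * X], [L → .], [L → d * . X], [X → . L (], [X → . d], [X → . y] }  — shift, reduce
  I6: { [L → d * X .] }  — reduce
  I7: { [X → L ( .] }  — reduce

I0 contains reduce item [L → .] and shift items [L → . d * X], [X → . d], [X → . y] — shift-reduce conflict.
I3 contains reduce item [X → d .] and shift item [L → d . * X] — shift-reduce conflict.
I5 contains reduce item [L → .] and shift items [L → . d * X], [X → . d], [X → . y] — shift-reduce conflict.

Answer: Yes — I0: [L → .] vs [L → . d * X]; I3: [X → d .] vs [L → d . * X]; I5: [L → .] vs [L → . d * X]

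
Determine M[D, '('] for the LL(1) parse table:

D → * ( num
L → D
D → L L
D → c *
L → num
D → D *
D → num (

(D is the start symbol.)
Empty (error entry)

To find M[D, '('], we find productions for D where '(' is in the predict set (PREDICT(N → α) = (FIRST(α) \ {ε}) ∪ (FOLLOW(N) if α ⇒* ε)).

Relevant sets:
  FIRST(L) = { '*', 'c', 'num' }
  FIRST(D) = { '*', 'c', 'num' }

D → * ( num: PREDICT = { '*' }
D → L L: PREDICT = { '*', 'c', 'num' }
D → c *: PREDICT = { 'c' }
D → D *: PREDICT = { '*', 'c', 'num' }
D → num (: PREDICT = { 'num' }

M[D, '('] is empty (no production applies)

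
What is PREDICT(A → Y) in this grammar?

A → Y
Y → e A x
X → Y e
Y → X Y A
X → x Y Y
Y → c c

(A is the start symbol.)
PREDICT(A → Y) = (FIRST(RHS) \ {ε}) ∪ (FOLLOW(A) if ε ∈ FIRST(RHS), i.e. RHS ⇒* ε)
FIRST(Y) = { 'c', 'e', 'x' }
FIRST(Y) = { 'c', 'e', 'x' }
ε ∉ FIRST(Y), so FOLLOW(A) is not added.
PREDICT(A → Y) = { 'c', 'e', 'x' }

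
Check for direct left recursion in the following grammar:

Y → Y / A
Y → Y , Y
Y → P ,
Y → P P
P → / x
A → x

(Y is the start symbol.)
Direct left recursion occurs when N → N α for some non-terminal N (the right-hand side begins with the left-hand side itself).

Y → Y / A: LEFT RECURSIVE (starts with Y)
Y → Y , Y: LEFT RECURSIVE (starts with Y)
Y → P ,: starts with P
Y → P P: starts with P
P → / x: starts with '/'
A → x: starts with x

The grammar has direct left recursion on: Y.

Answer: Yes, Y is left-recursive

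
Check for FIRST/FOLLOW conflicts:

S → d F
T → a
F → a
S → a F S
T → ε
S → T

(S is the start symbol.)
Nullable non-terminals: S, T.
FIRST sets used below: FIRST(T) = { 'a', ε }

S: nullable alternative(s) S → T; FOLLOW(S) = { $ }
  S → d F: FIRST \ {ε} = { 'd' } — disjoint from FOLLOW(S)
  S → a F S: FIRST \ {ε} = { 'a' } — disjoint from FOLLOW(S)
  S → T: FIRST \ {ε} = { 'a' } — this is the only nullable alternative, skip

T: nullable alternative(s) T → ε; FOLLOW(T) = { $ }
  T → a: FIRST \ {ε} = { 'a' } — disjoint from FOLLOW(T)
  T → ε: FIRST \ {ε} = { } — this is the only nullable alternative, skip

F has no nullable alternative, so no FIRST/FOLLOW check is needed there.

No FIRST/FOLLOW conflicts found.

Answer: No FIRST/FOLLOW conflicts.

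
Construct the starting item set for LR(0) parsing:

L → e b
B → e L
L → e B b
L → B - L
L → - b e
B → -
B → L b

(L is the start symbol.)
{ [B → . -], [B → . L b], [B → . e L], [L → . - b e], [L → . B - L], [L → . e B b], [L → . e b], [L' → . L] }

First, augment the grammar with L' → L
I₀ = CLOSURE({ [L' → . L] }):
  [L' → . L] has the dot before L: add [L → . e b], [L → . e B b], [L → . B - L], [L → . - b e]
  [L → . B - L] has the dot before B: add [B → . e L], [B → . -], [B → . L b]
No further items can be added.

I₀ = { [B → . -], [B → . L b], [B → . e L], [L → . - b e], [L → . B - L], [L → . e B b], [L → . e b], [L' → . L] }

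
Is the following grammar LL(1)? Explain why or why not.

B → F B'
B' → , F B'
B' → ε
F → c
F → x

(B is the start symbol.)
Yes, the grammar is LL(1).

A grammar is LL(1) if for each non-terminal N with multiple productions, the predict sets of those productions are pairwise disjoint, where PREDICT(N → α) = (FIRST(α) \ {ε}) ∪ (FOLLOW(N) if α ⇒* ε).

Relevant sets:
  FOLLOW(B') = { $ }

For B':
  PREDICT(B' → ',' F B') = { ',' }
  PREDICT(B' → ε) = { $ }
For F:
  PREDICT(F → c) = { 'c' }
  PREDICT(F → x) = { 'x' }
B has a single production, so nothing to check there.

All predict sets are disjoint. The grammar IS LL(1).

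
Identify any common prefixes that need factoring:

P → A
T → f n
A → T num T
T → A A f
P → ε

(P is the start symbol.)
Left-factoring is needed when two productions for the same non-terminal
share a common prefix on the right-hand side.

Productions for P:
  P → A
  P → ε
Productions for T:
  T → f n
  T → A A f

No common prefixes found.

Answer: No, left-factoring is not needed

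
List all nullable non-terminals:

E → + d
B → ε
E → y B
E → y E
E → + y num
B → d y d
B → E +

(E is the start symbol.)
{ 'B' }

A non-terminal is nullable if it can derive ε (the empty string): either it has an ε-production, or it has a production whose right-hand side consists entirely of nullable non-terminals.

ε-productions: B → ε
So B is immediately nullable.
No further non-terminal can be added: every production for the remaining non-terminals contains a terminal or a non-nullable non-terminal.
Nullable = { 'B' }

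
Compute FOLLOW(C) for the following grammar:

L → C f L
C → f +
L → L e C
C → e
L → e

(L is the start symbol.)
To compute FOLLOW(C), find every occurrence of C on a right-hand side N → α C β: add FIRST(β) \ {ε}, and if β is empty or nullable also add FOLLOW(N). Iterate to a fixed point.

In L → C f L: C is followed by f L, add FIRST(f L) \ {ε} = { 'f' }
In L → L e C: C is at the end, add FOLLOW(L)

The FOLLOW sets referred to above (computed the same way, to a fixed point):
  FOLLOW(L) = { $, 'e' }

Taking the union: FOLLOW(C) = { $, 'e', 'f' }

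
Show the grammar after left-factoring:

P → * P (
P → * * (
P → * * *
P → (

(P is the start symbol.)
Left-factoring transforms A → αβ₁ | αβ₂ into A → αA' and A' → β₁ | β₂
(α is the longest common prefix among the alternatives). Repeat until
no nonterminal has two alternatives with a common prefix.

Round 1: P has alternatives sharing prefix '*'. Introduce P': P → * P'
  Add: P' → P (
  Add: P' → * (
  Add: P' → * *

Round 2: P' has alternatives sharing prefix '*'. Introduce P'': P' → * P''
  Add: P'' → (
  Add: P'' → *

No remaining common prefixes — done.

Resulting grammar:
P → * P'
P' → P (
P' → * P''
P'' → (
P'' → *
P → (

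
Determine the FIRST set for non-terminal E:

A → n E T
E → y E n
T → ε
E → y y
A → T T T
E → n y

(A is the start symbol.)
To compute FIRST(E), examine every production with E on the left-hand side, reading each right-hand side left to right until a non-nullable symbol is reached.

From E → y E n:
  - y is a terminal: add 'y' and stop
From E → y y:
  - y is a terminal: add 'y' and stop
From E → n y:
  - n is a terminal: add 'n' and stop

Collecting: FIRST(E) = { 'n', 'y' }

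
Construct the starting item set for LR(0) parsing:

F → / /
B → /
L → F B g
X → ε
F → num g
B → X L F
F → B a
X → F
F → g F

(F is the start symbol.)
{ [B → . /], [B → . X L F], [F → . / /], [F → . B a], [F → . g F], [F → . num g], [F' → . F], [X → . F], [X → .] }

First, augment the grammar with F' → F
I₀ = CLOSURE({ [F' → . F] }):
  [F' → . F] has the dot before F: add [F → . / /], [F → . num g], [F → . B a], [F → . g F]
  [F → . B a] has the dot before B: add [B → . /], [B → . X L F]
  [B → . X L F] has the dot before X: add [X → .], [X → . F]
No further items can be added.

I₀ = { [B → . /], [B → . X L F], [F → . / /], [F → . B a], [F → . g F], [F → . num g], [F' → . F], [X → . F], [X → .] }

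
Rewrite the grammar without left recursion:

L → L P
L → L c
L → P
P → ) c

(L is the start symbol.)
L → P L'
L' → P L'
L' → c L'
L' → ε
P → ) c

L is directly left-recursive. The standard transformation for
  A → A α₁ | ... | A α_m | β₁ | ... | β_n
is
  A  → β₁ A' | ... | β_n A'
  A' → α₁ A' | ... | α_m A' | ε

L → P becomes L → P L'
L → L P becomes L' → P L'
L → L c becomes L' → c L'
Add L' → ε

Productions for other non-terminals are unchanged:
  P → ) c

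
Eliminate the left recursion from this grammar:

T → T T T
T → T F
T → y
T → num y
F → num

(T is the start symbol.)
T → y T'
T → num y T'
T' → T T T'
T' → F T'
T' → ε
F → num

T is directly left-recursive. The standard transformation for
  A → A α₁ | ... | A α_m | β₁ | ... | β_n
is
  A  → β₁ A' | ... | β_n A'
  A' → α₁ A' | ... | α_m A' | ε

T → y becomes T → y T'
T → num y becomes T → num y T'
T → T T T becomes T' → T T T'
T → T F becomes T' → F T'
Add T' → ε

Productions for other non-terminals are unchanged:
  F → num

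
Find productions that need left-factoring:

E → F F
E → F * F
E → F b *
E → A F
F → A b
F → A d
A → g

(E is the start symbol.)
Yes, E has productions with common prefix 'F'; F has productions with common prefix 'A'

Left-factoring is needed when two productions for the same non-terminal
share a common prefix on the right-hand side.

Productions for E:
  E → F F
  E → F * F
  E → F b *
  E → A F
Productions for F:
  F → A b
  F → A d

Found common prefix 'F' in productions for E
Found common prefix 'A' in productions for F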